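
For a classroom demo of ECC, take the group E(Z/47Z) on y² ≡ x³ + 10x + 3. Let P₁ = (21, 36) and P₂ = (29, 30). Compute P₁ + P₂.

(21, 36) + (29, 30). λ = (30 - 36)/(29 - 21) ≡ 41/8 mod 47. 8⁻¹ ≡ 6 (mod 47) since 8·6 = 48 ≡ 1, so λ ≡ 11.
  x = λ² - 21 - 29 = 121 - 50 ≡ 24; y = λ·(21 - 24) - 36 ≡ 25. → (24, 25)

(24, 25)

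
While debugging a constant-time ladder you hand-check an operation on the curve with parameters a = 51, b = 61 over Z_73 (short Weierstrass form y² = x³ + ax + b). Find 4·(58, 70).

Write Q = (58, 70).
Double-and-add on 4 = (100)₂. Start with Q = (58, 70) for the leading 1-bit.
double: tangent at (58, 70): λ = (3·58² + 51)/(2·70) ≡ 69/67. 67⁻¹ ≡ 12 (mod 73) since 67·12 = 804 ≡ 1, so λ ≡ 69·12 ≡ 25.
  x = λ² - 58 - 58 = 625 - 116 ≡ 71; y = λ·(58 - 71) - 70 ≡ 43. → (71, 43)
double: tangent at (71, 43): λ = (3·71² + 51)/(2·43) ≡ 63/13. 13⁻¹ ≡ 45 (mod 73) since 13·45 = 585 ≡ 1, so λ ≡ 63·45 ≡ 61.
  x = λ² - 71 - 71 = 3721 - 142 ≡ 2; y = λ·(71 - 2) - 43 ≡ 5. → (2, 5)

(2, 5)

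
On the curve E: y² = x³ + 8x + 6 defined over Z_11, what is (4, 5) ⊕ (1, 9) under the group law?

(4, 5) + (1, 9). λ = (9 - 5)/(1 - 4) ≡ 4/8 mod 11. 8⁻¹ ≡ 7 (mod 11) since 8·7 = 56 ≡ 1, so λ ≡ 6.
  x = λ² - 4 - 1 = 36 - 5 ≡ 9; y = λ·(4 - 9) - 5 ≡ 9. → (9, 9)

(9, 9)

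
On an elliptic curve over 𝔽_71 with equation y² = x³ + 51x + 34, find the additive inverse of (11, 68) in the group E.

(11, 3)

-(11, 68) = (11, -68 mod 71) = (11, 3).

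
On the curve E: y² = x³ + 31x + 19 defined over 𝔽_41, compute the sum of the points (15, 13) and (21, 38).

(3, 37)

(15, 13) + (21, 38). λ = (38 - 13)/(21 - 15) ≡ 25/6 mod 41. 6⁻¹ ≡ 7 (mod 41), so λ ≡ 11.
  x = λ² - 15 - 21 = 121 - 36 ≡ 3; y = λ·(15 - 3) - 13 ≡ 37. → (3, 37)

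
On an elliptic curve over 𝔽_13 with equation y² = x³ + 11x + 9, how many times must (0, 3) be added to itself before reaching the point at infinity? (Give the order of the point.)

6

2P: tangent at (0, 3): λ = (3·0² + 11)/(2·3) ≡ 11/6. 6⁻¹ ≡ 11 (mod 13), so λ ≡ 11·11 ≡ 4.
  x = λ² - 0 - 0 = 16 - 0 ≡ 3; y = λ·(0 - 3) - 3 ≡ 11. → (3, 11)
3P: (3, 11) + (0, 3). λ = (3 - 11)/(0 - 3) ≡ 5/10 mod 13. 10⁻¹ ≡ 4 (mod 13) since 10·4 = 40 ≡ 1, so λ ≡ 7.
  x = λ² - 3 - 0 = 49 - 3 ≡ 7; y = λ·(3 - 7) - 11 ≡ 0. → (7, 0)
4P: (7, 0) + (0, 3). λ = (3 - 0)/(0 - 7) ≡ 3/6 mod 13. 6⁻¹ ≡ 11 (mod 13) since 6·11 = 66 ≡ 1, so λ ≡ 7.
  x = λ² - 7 - 0 = 49 - 7 ≡ 3; y = λ·(7 - 3) - 0 ≡ 2. → (3, 2)
5P: (3, 2) + (0, 3). λ = (3 - 2)/(0 - 3) ≡ 1/10 mod 13. 10⁻¹ ≡ 4 (mod 13), so λ ≡ 4.
  x = λ² - 3 - 0 = 16 - 3 ≡ 0; y = λ·(3 - 0) - 2 ≡ 10. → (0, 10)
6P: (0, 10) + (0, 3): same x and y₁ ≡ -y₂, so the sum is the point at infinity.
6P = the point at infinity, so the order is 6.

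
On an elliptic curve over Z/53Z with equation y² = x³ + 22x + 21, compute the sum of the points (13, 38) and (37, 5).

(13, 38) + (37, 5). λ = (5 - 38)/(37 - 13) ≡ 20/24 mod 53. 24⁻¹ ≡ 42 (mod 53) since 24·42 = 1008 ≡ 1, so λ ≡ 45.
  x = λ² - 13 - 37 = 2025 - 50 ≡ 14; y = λ·(13 - 14) - 38 ≡ 23. → (14, 23)

(14, 23)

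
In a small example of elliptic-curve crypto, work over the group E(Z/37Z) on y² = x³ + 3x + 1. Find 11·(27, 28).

(27, 9)

Write Q = (27, 28).
Repeated addition: build up to 11Q.
2Q: tangent at (27, 28): λ = (3·27² + 3)/(2·28) ≡ 7/19. 19⁻¹ ≡ 2 (mod 37), so λ ≡ 7·2 ≡ 14.
  x = λ² - 27 - 27 = 196 - 54 ≡ 31; y = λ·(27 - 31) - 28 ≡ 27. → (31, 27)
3Q: (31, 27) + (27, 28). λ = (28 - 27)/(27 - 31) ≡ 1/33 mod 37. 33⁻¹ ≡ 9 (mod 37), so λ ≡ 9.
  x = λ² - 31 - 27 = 81 - 58 ≡ 23; y = λ·(31 - 23) - 27 ≡ 8. → (23, 8)
4Q: (23, 8) + (27, 28). λ = (28 - 8)/(27 - 23) ≡ 20/4 mod 37. 4⁻¹ ≡ 28 (mod 37), so λ ≡ 5.
  x = λ² - 23 - 27 = 25 - 50 ≡ 12; y = λ·(23 - 12) - 8 ≡ 10. → (12, 10)
5Q: (12, 10) + (27, 28). λ = (28 - 10)/(27 - 12) ≡ 18/15 mod 37. 15⁻¹ ≡ 5 (mod 37) since 15·5 = 75 ≡ 1, so λ ≡ 16.
  x = λ² - 12 - 27 = 256 - 39 ≡ 32; y = λ·(12 - 32) - 10 ≡ 3. → (32, 3)
6Q: (32, 3) + (27, 28). λ = (28 - 3)/(27 - 32) ≡ 25/32 mod 37. 32⁻¹ ≡ 22 (mod 37), so λ ≡ 32.
  x = λ² - 32 - 27 = 1024 - 59 ≡ 3; y = λ·(32 - 3) - 3 ≡ 0. → (3, 0)
7Q: (3, 0) + (27, 28). λ = (28 - 0)/(27 - 3) ≡ 28/24 mod 37. 24⁻¹ ≡ 17 (mod 37), so λ ≡ 32.
  x = λ² - 3 - 27 = 1024 - 30 ≡ 32; y = λ·(3 - 32) - 0 ≡ 34. → (32, 34)
8Q: (32, 34) + (27, 28). λ = (28 - 34)/(27 - 32) ≡ 31/32 mod 37. 32⁻¹ ≡ 22 (mod 37), so λ ≡ 16.
  x = λ² - 32 - 27 = 256 - 59 ≡ 12; y = λ·(32 - 12) - 34 ≡ 27. → (12, 27)
9Q: (12, 27) + (27, 28). λ = (28 - 27)/(27 - 12) ≡ 1/15 mod 37. 15⁻¹ ≡ 5 (mod 37), so λ ≡ 5.
  x = λ² - 12 - 27 = 25 - 39 ≡ 23; y = λ·(12 - 23) - 27 ≡ 29. → (23, 29)
10Q: (23, 29) + (27, 28). λ = (28 - 29)/(27 - 23) ≡ 36/4 mod 37. 4⁻¹ ≡ 28 (mod 37) since 4·28 = 112 ≡ 1, so λ ≡ 9.
  x = λ² - 23 - 27 = 81 - 50 ≡ 31; y = λ·(23 - 31) - 29 ≡ 10. → (31, 10)
11Q: (31, 10) + (27, 28). λ = (28 - 10)/(27 - 31) ≡ 18/33 mod 37. 33⁻¹ ≡ 9 (mod 37) since 33·9 = 297 ≡ 1, so λ ≡ 14.
  x = λ² - 31 - 27 = 196 - 58 ≡ 27; y = λ·(31 - 27) - 10 ≡ 9. → (27, 9)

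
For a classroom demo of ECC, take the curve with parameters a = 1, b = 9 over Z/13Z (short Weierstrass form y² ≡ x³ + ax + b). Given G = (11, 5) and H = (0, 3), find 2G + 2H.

O

First 2G:
Repeated addition: build up to 2G.
2G: tangent at (11, 5): λ = (3·11² + 1)/(2·5) ≡ 0/10. 10⁻¹ ≡ 4 (mod 13) since 10·4 = 40 ≡ 1, so λ ≡ 0·4 ≡ 0.
  x = λ² - 11 - 11 = 0 - 22 ≡ 4; y = λ·(11 - 4) - 5 ≡ 8. → (4, 8)
2G = (4, 8).
Next 2H:
Repeated addition: build up to 2H.
2H: tangent at (0, 3): λ = (3·0² + 1)/(2·3) ≡ 1/6. 6⁻¹ ≡ 11 (mod 13), so λ ≡ 1·11 ≡ 11.
  x = λ² - 0 - 0 = 121 - 0 ≡ 4; y = λ·(0 - 4) - 3 ≡ 5. → (4, 5)
2H = (4, 5).
Finally 2G + 2H:
(4, 8) + (4, 5): same x and y₁ ≡ -y₂, so the sum is 𝒪.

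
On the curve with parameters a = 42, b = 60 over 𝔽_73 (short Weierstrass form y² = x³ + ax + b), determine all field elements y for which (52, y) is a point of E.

8, 65

x³ + 42x + 60 = 142852 ≡ 64 (mod 73).
Square roots of 64 mod 73: 8 and 65 (since 8² = 64 ≡ 64).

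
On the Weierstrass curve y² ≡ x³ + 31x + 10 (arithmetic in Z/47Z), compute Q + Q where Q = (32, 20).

tangent at (32, 20): λ = (3·32² + 31)/(2·20) ≡ 1/40. 40⁻¹ ≡ 20 (mod 47), so λ ≡ 1·20 ≡ 20.
  x = λ² - 32 - 32 = 400 - 64 ≡ 7; y = λ·(32 - 7) - 20 ≡ 10. → (7, 10)

(7, 10)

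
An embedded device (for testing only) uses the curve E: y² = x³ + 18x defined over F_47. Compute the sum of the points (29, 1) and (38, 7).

(29, 1) + (38, 7). λ = (7 - 1)/(38 - 29) ≡ 6/9 mod 47. 9⁻¹ ≡ 21 (mod 47), so λ ≡ 32.
  x = λ² - 29 - 38 = 1024 - 67 ≡ 17; y = λ·(29 - 17) - 1 ≡ 7. → (17, 7)

(17, 7)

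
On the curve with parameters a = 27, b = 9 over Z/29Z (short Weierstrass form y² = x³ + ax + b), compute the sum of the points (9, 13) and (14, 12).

(13, 11)

(9, 13) + (14, 12). λ = (12 - 13)/(14 - 9) ≡ 28/5 mod 29. 5⁻¹ ≡ 6 (mod 29) since 5·6 = 30 ≡ 1, so λ ≡ 23.
  x = λ² - 9 - 14 = 529 - 23 ≡ 13; y = λ·(9 - 13) - 13 ≡ 11. → (13, 11)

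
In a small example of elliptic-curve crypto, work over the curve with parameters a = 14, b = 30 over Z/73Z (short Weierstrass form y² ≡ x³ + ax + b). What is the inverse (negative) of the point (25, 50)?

(25, 23)

-(25, 50) = (25, -50 mod 73) = (25, 23).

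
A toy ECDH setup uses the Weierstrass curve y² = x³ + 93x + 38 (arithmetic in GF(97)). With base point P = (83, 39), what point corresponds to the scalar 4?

Double-and-add on 4 = (100)₂. Start with P = (83, 39) for the leading 1-bit.
double: tangent at (83, 39): λ = (3·83² + 93)/(2·39) ≡ 2/78. 78⁻¹ ≡ 51 (mod 97) since 78·51 = 3978 ≡ 1, so λ ≡ 2·51 ≡ 5.
  x = λ² - 83 - 83 = 25 - 166 ≡ 53; y = λ·(83 - 53) - 39 ≡ 14. → (53, 14)
double: tangent at (53, 14): λ = (3·53² + 93)/(2·14) ≡ 81/28. 28⁻¹ ≡ 52 (mod 97), so λ ≡ 81·52 ≡ 41.
  x = λ² - 53 - 53 = 1681 - 106 ≡ 23; y = λ·(53 - 23) - 14 ≡ 52. → (23, 52)

(23, 52)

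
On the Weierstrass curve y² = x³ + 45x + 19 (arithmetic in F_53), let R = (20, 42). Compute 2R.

(49, 26)

tangent at (20, 42): λ = (3·20² + 45)/(2·42) ≡ 26/31. 31⁻¹ ≡ 12 (mod 53) since 31·12 = 372 ≡ 1, so λ ≡ 26·12 ≡ 47.
  x = λ² - 20 - 20 = 2209 - 40 ≡ 49; y = λ·(20 - 49) - 42 ≡ 26. → (49, 26)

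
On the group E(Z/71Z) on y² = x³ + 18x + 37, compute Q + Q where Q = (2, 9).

(54, 70)

tangent at (2, 9): λ = (3·2² + 18)/(2·9) ≡ 30/18. 18⁻¹ ≡ 4 (mod 71), so λ ≡ 30·4 ≡ 49.
  x = λ² - 2 - 2 = 2401 - 4 ≡ 54; y = λ·(2 - 54) - 9 ≡ 70. → (54, 70)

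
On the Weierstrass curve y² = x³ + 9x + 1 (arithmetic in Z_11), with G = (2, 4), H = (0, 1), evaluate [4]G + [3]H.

First 4G:
Double-and-add on 4 = (100)₂. Start with G = (2, 4) for the leading 1-bit.
double: tangent at (2, 4): λ = (3·2² + 9)/(2·4) ≡ 10/8. 8⁻¹ ≡ 7 (mod 11) since 8·7 = 56 ≡ 1, so λ ≡ 10·7 ≡ 4.
  x = λ² - 2 - 2 = 16 - 4 ≡ 1; y = λ·(2 - 1) - 4 ≡ 0. → (1, 0)
double: (1, 0) + (1, 0): same x and y₁ ≡ -y₂, so the sum is 𝒪.
4G = 𝒪.
Next 3H:
Repeated addition: build up to 3H.
2H: tangent at (0, 1): λ = (3·0² + 9)/(2·1) ≡ 9/2. 2⁻¹ ≡ 6 (mod 11) since 2·6 = 12 ≡ 1, so λ ≡ 9·6 ≡ 10.
  x = λ² - 0 - 0 = 100 - 0 ≡ 1; y = λ·(0 - 1) - 1 ≡ 0. → (1, 0)
3H: (1, 0) + (0, 1). λ = (1 - 0)/(0 - 1) ≡ 1/10 mod 11. 10⁻¹ ≡ 10 (mod 11) since 10·10 = 100 ≡ 1, so λ ≡ 10.
  x = λ² - 1 - 0 = 100 - 1 ≡ 0; y = λ·(1 - 0) - 0 ≡ 10. → (0, 10)
3H = (0, 10).
Finally 4G + 3H:
𝒪 + (0, 10) = (0, 10) (identity).

(0, 10)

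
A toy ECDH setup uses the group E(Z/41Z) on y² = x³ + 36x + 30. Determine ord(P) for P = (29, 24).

2P: tangent at (29, 24): λ = (3·29² + 36)/(2·24) ≡ 17/7. 7⁻¹ ≡ 6 (mod 41), so λ ≡ 17·6 ≡ 20.
  x = λ² - 29 - 29 = 400 - 58 ≡ 14; y = λ·(29 - 14) - 24 ≡ 30. → (14, 30)
3P: (14, 30) + (29, 24). λ = (24 - 30)/(29 - 14) ≡ 35/15 mod 41. 15⁻¹ ≡ 11 (mod 41), so λ ≡ 16.
  x = λ² - 14 - 29 = 256 - 43 ≡ 8; y = λ·(14 - 8) - 30 ≡ 25. → (8, 25)
4P: (8, 25) + (29, 24). λ = (24 - 25)/(29 - 8) ≡ 40/21 mod 41. 21⁻¹ ≡ 2 (mod 41), so λ ≡ 39.
  x = λ² - 8 - 29 = 1521 - 37 ≡ 8; y = λ·(8 - 8) - 25 ≡ 16. → (8, 16)
5P: (8, 16) + (29, 24). λ = (24 - 16)/(29 - 8) ≡ 8/21 mod 41. 21⁻¹ ≡ 2 (mod 41) since 21·2 = 42 ≡ 1, so λ ≡ 16.
  x = λ² - 8 - 29 = 256 - 37 ≡ 14; y = λ·(8 - 14) - 16 ≡ 11. → (14, 11)
6P: (14, 11) + (29, 24). λ = (24 - 11)/(29 - 14) ≡ 13/15 mod 41. 15⁻¹ ≡ 11 (mod 41) since 15·11 = 165 ≡ 1, so λ ≡ 20.
  x = λ² - 14 - 29 = 400 - 43 ≡ 29; y = λ·(14 - 29) - 11 ≡ 17. → (29, 17)
7P: (29, 17) + (29, 24): same x and y₁ ≡ -y₂, so the sum is the point at infinity.
7P = the point at infinity, so the order is 7.

7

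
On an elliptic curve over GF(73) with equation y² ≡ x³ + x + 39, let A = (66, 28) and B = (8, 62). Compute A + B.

(66, 28) + (8, 62). λ = (62 - 28)/(8 - 66) ≡ 34/15 mod 73. 15⁻¹ ≡ 39 (mod 73) since 15·39 = 585 ≡ 1, so λ ≡ 12.
  x = λ² - 66 - 8 = 144 - 74 ≡ 70; y = λ·(66 - 70) - 28 ≡ 70. → (70, 70)

(70, 70)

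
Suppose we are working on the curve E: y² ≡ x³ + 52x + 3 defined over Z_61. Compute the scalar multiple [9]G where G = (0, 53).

Double-and-add on 9 = (1001)₂. Start with G = (0, 53) for the leading 1-bit.
double: tangent at (0, 53): λ = (3·0² + 52)/(2·53) ≡ 52/45. 45⁻¹ ≡ 19 (mod 61), so λ ≡ 52·19 ≡ 12.
  x = λ² - 0 - 0 = 144 - 0 ≡ 22; y = λ·(0 - 22) - 53 ≡ 49. → (22, 49)
double: tangent at (22, 49): λ = (3·22² + 52)/(2·49) ≡ 40/37. 37⁻¹ ≡ 33 (mod 61) since 37·33 = 1221 ≡ 1, so λ ≡ 40·33 ≡ 39.
  x = λ² - 22 - 22 = 1521 - 44 ≡ 13; y = λ·(22 - 13) - 49 ≡ 58. → (13, 58)
double: tangent at (13, 58): λ = (3·13² + 52)/(2·58) ≡ 10/55. 55⁻¹ ≡ 10 (mod 61), so λ ≡ 10·10 ≡ 39.
  x = λ² - 13 - 13 = 1521 - 26 ≡ 31; y = λ·(13 - 31) - 58 ≡ 33. → (31, 33)
add G: (31, 33) + (0, 53). λ = (53 - 33)/(0 - 31) ≡ 20/30 mod 61. 30⁻¹ ≡ 59 (mod 61), so λ ≡ 21.
  x = λ² - 31 - 0 = 441 - 31 ≡ 44; y = λ·(31 - 44) - 33 ≡ 60. → (44, 60)

(44, 60)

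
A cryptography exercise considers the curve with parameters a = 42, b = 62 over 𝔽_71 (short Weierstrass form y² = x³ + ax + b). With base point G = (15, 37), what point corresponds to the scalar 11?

Double-and-add on 11 = (1011)₂. Start with G = (15, 37) for the leading 1-bit.
double: tangent at (15, 37): λ = (3·15² + 42)/(2·37) ≡ 7/3. 3⁻¹ ≡ 24 (mod 71), so λ ≡ 7·24 ≡ 26.
  x = λ² - 15 - 15 = 676 - 30 ≡ 7; y = λ·(15 - 7) - 37 ≡ 29. → (7, 29)
double: tangent at (7, 29): λ = (3·7² + 42)/(2·29) ≡ 47/58. 58⁻¹ ≡ 60 (mod 71) since 58·60 = 3480 ≡ 1, so λ ≡ 47·60 ≡ 51.
  x = λ² - 7 - 7 = 2601 - 14 ≡ 31; y = λ·(7 - 31) - 29 ≡ 25. → (31, 25)
add G: (31, 25) + (15, 37). λ = (37 - 25)/(15 - 31) ≡ 12/55 mod 71. 55⁻¹ ≡ 31 (mod 71), so λ ≡ 17.
  x = λ² - 31 - 15 = 289 - 46 ≡ 30; y = λ·(31 - 30) - 25 ≡ 63. → (30, 63)
double: tangent at (30, 63): λ = (3·30² + 42)/(2·63) ≡ 44/55. 55⁻¹ ≡ 31 (mod 71), so λ ≡ 44·31 ≡ 15.
  x = λ² - 30 - 30 = 225 - 60 ≡ 23; y = λ·(30 - 23) - 63 ≡ 42. → (23, 42)
add G: (23, 42) + (15, 37). λ = (37 - 42)/(15 - 23) ≡ 66/63 mod 71. 63⁻¹ ≡ 62 (mod 71), so λ ≡ 45.
  x = λ² - 23 - 15 = 2025 - 38 ≡ 70; y = λ·(23 - 70) - 42 ≡ 44. → (70, 44)

(70, 44)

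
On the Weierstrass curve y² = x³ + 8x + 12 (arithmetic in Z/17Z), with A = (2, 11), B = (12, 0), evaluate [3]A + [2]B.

(2, 6)

First 3A:
Repeated addition: build up to 3A.
2A: tangent at (2, 11): λ = (3·2² + 8)/(2·11) ≡ 3/5. 5⁻¹ ≡ 7 (mod 17) since 5·7 = 35 ≡ 1, so λ ≡ 3·7 ≡ 4.
  x = λ² - 2 - 2 = 16 - 4 ≡ 12; y = λ·(2 - 12) - 11 ≡ 0. → (12, 0)
3A: (12, 0) + (2, 11). λ = (11 - 0)/(2 - 12) ≡ 11/7 mod 17. 7⁻¹ ≡ 5 (mod 17), so λ ≡ 4.
  x = λ² - 12 - 2 = 16 - 14 ≡ 2; y = λ·(12 - 2) - 0 ≡ 6. → (2, 6)
3A = (2, 6).
Next 2B:
Repeated addition: build up to 2B.
2B: (12, 0) + (12, 0): same x and y₁ ≡ -y₂, so the sum is the point at infinity.
2B = the point at infinity.
Finally 3A + 2B:
(2, 6) + the point at infinity = (2, 6) (identity).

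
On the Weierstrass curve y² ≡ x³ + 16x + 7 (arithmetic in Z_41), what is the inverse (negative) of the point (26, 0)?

(26, 0)

-(26, 0) = (26, -0 mod 41) = (26, 0).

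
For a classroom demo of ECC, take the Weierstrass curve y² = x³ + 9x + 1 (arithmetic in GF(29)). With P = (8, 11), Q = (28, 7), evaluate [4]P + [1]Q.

(16, 23)

First 4P:
Repeated addition: build up to 4P.
2P: tangent at (8, 11): λ = (3·8² + 9)/(2·11) ≡ 27/22. 22⁻¹ ≡ 4 (mod 29) since 22·4 = 88 ≡ 1, so λ ≡ 27·4 ≡ 21.
  x = λ² - 8 - 8 = 441 - 16 ≡ 19; y = λ·(8 - 19) - 11 ≡ 19. → (19, 19)
3P: (19, 19) + (8, 11). λ = (11 - 19)/(8 - 19) ≡ 21/18 mod 29. 18⁻¹ ≡ 21 (mod 29) since 18·21 = 378 ≡ 1, so λ ≡ 6.
  x = λ² - 19 - 8 = 36 - 27 ≡ 9; y = λ·(19 - 9) - 19 ≡ 12. → (9, 12)
4P: (9, 12) + (8, 11). λ = (11 - 12)/(8 - 9) ≡ 28/28 mod 29. 28⁻¹ ≡ 28 (mod 29) since 28·28 = 784 ≡ 1, so λ ≡ 1.
  x = λ² - 9 - 8 = 1 - 17 ≡ 13; y = λ·(9 - 13) - 12 ≡ 13. → (13, 13)
4P = (13, 13).
Finally 4P + Q:
(13, 13) + (28, 7). λ = (7 - 13)/(28 - 13) ≡ 23/15 mod 29. 15⁻¹ ≡ 2 (mod 29) since 15·2 = 30 ≡ 1, so λ ≡ 17.
  x = λ² - 13 - 28 = 289 - 41 ≡ 16; y = λ·(13 - 16) - 13 ≡ 23. → (16, 23)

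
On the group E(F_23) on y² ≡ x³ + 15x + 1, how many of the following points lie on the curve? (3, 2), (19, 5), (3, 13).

1

(3, 2): 2² ≡ 4, rhs ≡ 4 → on.
(19, 5): 5² ≡ 2, rhs ≡ 15 → off.
(3, 13): 13² ≡ 8, rhs ≡ 4 → off.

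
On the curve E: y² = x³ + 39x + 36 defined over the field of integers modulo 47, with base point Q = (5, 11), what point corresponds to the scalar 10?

Repeated addition: build up to 10Q.
2Q: tangent at (5, 11): λ = (3·5² + 39)/(2·11) ≡ 20/22. 22⁻¹ ≡ 15 (mod 47), so λ ≡ 20·15 ≡ 18.
  x = λ² - 5 - 5 = 324 - 10 ≡ 32; y = λ·(5 - 32) - 11 ≡ 20. → (32, 20)
3Q: (32, 20) + (5, 11). λ = (11 - 20)/(5 - 32) ≡ 38/20 mod 47. 20⁻¹ ≡ 40 (mod 47), so λ ≡ 16.
  x = λ² - 32 - 5 = 256 - 37 ≡ 31; y = λ·(32 - 31) - 20 ≡ 43. → (31, 43)
4Q: (31, 43) + (5, 11). λ = (11 - 43)/(5 - 31) ≡ 15/21 mod 47. 21⁻¹ ≡ 9 (mod 47) since 21·9 = 189 ≡ 1, so λ ≡ 41.
  x = λ² - 31 - 5 = 1681 - 36 ≡ 0; y = λ·(31 - 0) - 43 ≡ 6. → (0, 6)
5Q: (0, 6) + (5, 11). λ = (11 - 6)/(5 - 0) ≡ 5/5 mod 47. 5⁻¹ ≡ 19 (mod 47) since 5·19 = 95 ≡ 1, so λ ≡ 1.
  x = λ² - 0 - 5 = 1 - 5 ≡ 43; y = λ·(0 - 43) - 6 ≡ 45. → (43, 45)
6Q: (43, 45) + (5, 11). λ = (11 - 45)/(5 - 43) ≡ 13/9 mod 47. 9⁻¹ ≡ 21 (mod 47), so λ ≡ 38.
  x = λ² - 43 - 5 = 1444 - 48 ≡ 33; y = λ·(43 - 33) - 45 ≡ 6. → (33, 6)
7Q: (33, 6) + (5, 11). λ = (11 - 6)/(5 - 33) ≡ 5/19 mod 47. 19⁻¹ ≡ 5 (mod 47), so λ ≡ 25.
  x = λ² - 33 - 5 = 625 - 38 ≡ 23; y = λ·(33 - 23) - 6 ≡ 9. → (23, 9)
8Q: (23, 9) + (5, 11). λ = (11 - 9)/(5 - 23) ≡ 2/29 mod 47. 29⁻¹ ≡ 13 (mod 47) since 29·13 = 377 ≡ 1, so λ ≡ 26.
  x = λ² - 23 - 5 = 676 - 28 ≡ 37; y = λ·(23 - 37) - 9 ≡ 3. → (37, 3)
9Q: (37, 3) + (5, 11). λ = (11 - 3)/(5 - 37) ≡ 8/15 mod 47. 15⁻¹ ≡ 22 (mod 47), so λ ≡ 35.
  x = λ² - 37 - 5 = 1225 - 42 ≡ 8; y = λ·(37 - 8) - 3 ≡ 25. → (8, 25)
10Q: (8, 25) + (5, 11). λ = (11 - 25)/(5 - 8) ≡ 33/44 mod 47. 44⁻¹ ≡ 31 (mod 47), so λ ≡ 36.
  x = λ² - 8 - 5 = 1296 - 13 ≡ 14; y = λ·(8 - 14) - 25 ≡ 41. → (14, 41)

(14, 41)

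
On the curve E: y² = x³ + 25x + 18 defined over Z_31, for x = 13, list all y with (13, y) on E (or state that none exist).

x³ + 25x + 18 = 2540 ≡ 29 (mod 31).
29 is a non-residue mod 31; no y exists.

none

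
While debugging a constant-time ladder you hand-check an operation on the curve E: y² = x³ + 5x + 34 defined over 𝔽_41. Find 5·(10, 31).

Write G = (10, 31).
Double-and-add on 5 = (101)₂. Start with G = (10, 31) for the leading 1-bit.
double: tangent at (10, 31): λ = (3·10² + 5)/(2·31) ≡ 18/21. 21⁻¹ ≡ 2 (mod 41), so λ ≡ 18·2 ≡ 36.
  x = λ² - 10 - 10 = 1296 - 20 ≡ 5; y = λ·(10 - 5) - 31 ≡ 26. → (5, 26)
double: tangent at (5, 26): λ = (3·5² + 5)/(2·26) ≡ 39/11. 11⁻¹ ≡ 15 (mod 41) since 11·15 = 165 ≡ 1, so λ ≡ 39·15 ≡ 11.
  x = λ² - 5 - 5 = 121 - 10 ≡ 29; y = λ·(5 - 29) - 26 ≡ 38. → (29, 38)
add G: (29, 38) + (10, 31). λ = (31 - 38)/(10 - 29) ≡ 34/22 mod 41. 22⁻¹ ≡ 28 (mod 41) since 22·28 = 616 ≡ 1, so λ ≡ 9.
  x = λ² - 29 - 10 = 81 - 39 ≡ 1; y = λ·(29 - 1) - 38 ≡ 9. → (1, 9)

(1, 9)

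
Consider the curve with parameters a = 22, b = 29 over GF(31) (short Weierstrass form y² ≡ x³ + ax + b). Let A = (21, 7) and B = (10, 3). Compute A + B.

(21, 7) + (10, 3). λ = (3 - 7)/(10 - 21) ≡ 27/20 mod 31. 20⁻¹ ≡ 14 (mod 31), so λ ≡ 6.
  x = λ² - 21 - 10 = 36 - 31 ≡ 5; y = λ·(21 - 5) - 7 ≡ 27. → (5, 27)

(5, 27)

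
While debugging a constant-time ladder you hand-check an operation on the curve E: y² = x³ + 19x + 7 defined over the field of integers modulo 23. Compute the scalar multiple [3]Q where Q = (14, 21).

(12, 10)

Repeated addition: build up to 3Q.
2Q: tangent at (14, 21): λ = (3·14² + 19)/(2·21) ≡ 9/19. 19⁻¹ ≡ 17 (mod 23), so λ ≡ 9·17 ≡ 15.
  x = λ² - 14 - 14 = 225 - 28 ≡ 13; y = λ·(14 - 13) - 21 ≡ 17. → (13, 17)
3Q: (13, 17) + (14, 21). λ = (21 - 17)/(14 - 13) ≡ 4/1 mod 23. 1⁻¹ ≡ 1 (mod 23), so λ ≡ 4.
  x = λ² - 13 - 14 = 16 - 27 ≡ 12; y = λ·(13 - 12) - 17 ≡ 10. → (12, 10)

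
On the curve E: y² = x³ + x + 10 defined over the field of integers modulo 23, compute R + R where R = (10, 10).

tangent at (10, 10): λ = (3·10² + 1)/(2·10) ≡ 2/20. 20⁻¹ ≡ 15 (mod 23), so λ ≡ 2·15 ≡ 7.
  x = λ² - 10 - 10 = 49 - 20 ≡ 6; y = λ·(10 - 6) - 10 ≡ 18. → (6, 18)

(6, 18)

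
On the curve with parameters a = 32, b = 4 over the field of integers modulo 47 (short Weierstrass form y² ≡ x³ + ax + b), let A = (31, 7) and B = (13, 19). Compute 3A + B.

(6, 41)

First 3A:
Repeated addition: build up to 3A.
2A: tangent at (31, 7): λ = (3·31² + 32)/(2·7) ≡ 1/14. 14⁻¹ ≡ 37 (mod 47), so λ ≡ 1·37 ≡ 37.
  x = λ² - 31 - 31 = 1369 - 62 ≡ 38; y = λ·(31 - 38) - 7 ≡ 16. → (38, 16)
3A: (38, 16) + (31, 7). λ = (7 - 16)/(31 - 38) ≡ 38/40 mod 47. 40⁻¹ ≡ 20 (mod 47) since 40·20 = 800 ≡ 1, so λ ≡ 8.
  x = λ² - 38 - 31 = 64 - 69 ≡ 42; y = λ·(38 - 42) - 16 ≡ 46. → (42, 46)
3A = (42, 46).
Finally 3A + B:
(42, 46) + (13, 19). λ = (19 - 46)/(13 - 42) ≡ 20/18 mod 47. 18⁻¹ ≡ 34 (mod 47), so λ ≡ 22.
  x = λ² - 42 - 13 = 484 - 55 ≡ 6; y = λ·(42 - 6) - 46 ≡ 41. → (6, 41)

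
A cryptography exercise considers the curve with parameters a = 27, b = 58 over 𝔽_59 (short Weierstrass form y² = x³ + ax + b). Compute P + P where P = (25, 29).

(28, 13)

tangent at (25, 29): λ = (3·25² + 27)/(2·29) ≡ 14/58. 58⁻¹ ≡ 58 (mod 59) since 58·58 = 3364 ≡ 1, so λ ≡ 14·58 ≡ 45.
  x = λ² - 25 - 25 = 2025 - 50 ≡ 28; y = λ·(25 - 28) - 29 ≡ 13. → (28, 13)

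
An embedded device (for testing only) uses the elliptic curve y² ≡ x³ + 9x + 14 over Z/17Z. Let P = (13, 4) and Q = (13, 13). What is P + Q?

O

The two points share x = 13 and their y-coordinates satisfy 4 + 13 ≡ 0 (mod 17), so they are inverses. Their sum is the point at infinity.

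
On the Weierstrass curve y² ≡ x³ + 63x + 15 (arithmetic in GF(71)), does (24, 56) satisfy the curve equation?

y² = 56² ≡ 12; x³ + 63x + 15 = 15351 ≡ 15 (mod 71). 12 ≠ 15.

no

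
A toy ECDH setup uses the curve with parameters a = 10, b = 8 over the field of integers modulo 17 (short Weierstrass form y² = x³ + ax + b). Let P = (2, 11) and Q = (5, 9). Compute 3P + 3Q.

First 3P:
Repeated addition: build up to 3P.
2P: tangent at (2, 11): λ = (3·2² + 10)/(2·11) ≡ 5/5. 5⁻¹ ≡ 7 (mod 17) since 5·7 = 35 ≡ 1, so λ ≡ 5·7 ≡ 1.
  x = λ² - 2 - 2 = 1 - 4 ≡ 14; y = λ·(2 - 14) - 11 ≡ 11. → (14, 11)
3P: (14, 11) + (2, 11). λ = (11 - 11)/(2 - 14) ≡ 0/5 mod 17. 5⁻¹ ≡ 7 (mod 17), so λ ≡ 0.
  x = λ² - 14 - 2 = 0 - 16 ≡ 1; y = λ·(14 - 1) - 11 ≡ 6. → (1, 6)
3P = (1, 6).
Next 3Q:
Repeated addition: build up to 3Q.
2Q: tangent at (5, 9): λ = (3·5² + 10)/(2·9) ≡ 0/1. 1⁻¹ ≡ 1 (mod 17) since 1·1 = 1 ≡ 1, so λ ≡ 0·1 ≡ 0.
  x = λ² - 5 - 5 = 0 - 10 ≡ 7; y = λ·(5 - 7) - 9 ≡ 8. → (7, 8)
3Q: (7, 8) + (5, 9). λ = (9 - 8)/(5 - 7) ≡ 1/15 mod 17. 15⁻¹ ≡ 8 (mod 17) since 15·8 = 120 ≡ 1, so λ ≡ 8.
  x = λ² - 7 - 5 = 64 - 12 ≡ 1; y = λ·(7 - 1) - 8 ≡ 6. → (1, 6)
3Q = (1, 6).
Finally 3P + 3Q:
tangent at (1, 6): λ = (3·1² + 10)/(2·6) ≡ 13/12. 12⁻¹ ≡ 10 (mod 17), so λ ≡ 13·10 ≡ 11.
  x = λ² - 1 - 1 = 121 - 2 ≡ 0; y = λ·(1 - 0) - 6 ≡ 5. → (0, 5)

(0, 5)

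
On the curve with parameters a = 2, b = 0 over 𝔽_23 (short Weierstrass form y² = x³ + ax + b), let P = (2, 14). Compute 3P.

Repeated addition: build up to 3P.
2P: tangent at (2, 14): λ = (3·2² + 2)/(2·14) ≡ 14/5. 5⁻¹ ≡ 14 (mod 23) since 5·14 = 70 ≡ 1, so λ ≡ 14·14 ≡ 12.
  x = λ² - 2 - 2 = 144 - 4 ≡ 2; y = λ·(2 - 2) - 14 ≡ 9. → (2, 9)
3P: (2, 9) + (2, 14): same x and y₁ ≡ -y₂, so the sum is ∞.

O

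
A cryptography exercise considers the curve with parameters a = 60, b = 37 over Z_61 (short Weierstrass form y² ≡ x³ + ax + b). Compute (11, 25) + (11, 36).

O

The two points share x = 11 and their y-coordinates satisfy 25 + 36 ≡ 0 (mod 61), so they are inverses. Their sum is O.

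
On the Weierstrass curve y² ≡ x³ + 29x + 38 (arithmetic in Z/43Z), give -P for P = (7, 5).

-(7, 5) = (7, -5 mod 43) = (7, 38).

(7, 38)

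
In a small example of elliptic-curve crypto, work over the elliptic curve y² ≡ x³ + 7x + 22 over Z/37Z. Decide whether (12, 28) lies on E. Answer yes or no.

no

y² = 28² ≡ 7; x³ + 7x + 22 = 1834 ≡ 21 (mod 37). 7 ≠ 21.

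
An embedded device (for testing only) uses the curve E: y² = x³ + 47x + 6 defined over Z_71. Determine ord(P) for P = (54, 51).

2P: tangent at (54, 51): λ = (3·54² + 47)/(2·51) ≡ 62/31. 31⁻¹ ≡ 55 (mod 71), so λ ≡ 62·55 ≡ 2.
  x = λ² - 54 - 54 = 4 - 108 ≡ 38; y = λ·(54 - 38) - 51 ≡ 52. → (38, 52)
3P: (38, 52) + (54, 51). λ = (51 - 52)/(54 - 38) ≡ 70/16 mod 71. 16⁻¹ ≡ 40 (mod 71), so λ ≡ 31.
  x = λ² - 38 - 54 = 961 - 92 ≡ 17; y = λ·(38 - 17) - 52 ≡ 31. → (17, 31)
4P: (17, 31) + (54, 51). λ = (51 - 31)/(54 - 17) ≡ 20/37 mod 71. 37⁻¹ ≡ 48 (mod 71) since 37·48 = 1776 ≡ 1, so λ ≡ 37.
  x = λ² - 17 - 54 = 1369 - 71 ≡ 20; y = λ·(17 - 20) - 31 ≡ 0. → (20, 0)
5P: (20, 0) + (54, 51). λ = (51 - 0)/(54 - 20) ≡ 51/34 mod 71. 34⁻¹ ≡ 23 (mod 71), so λ ≡ 37.
  x = λ² - 20 - 54 = 1369 - 74 ≡ 17; y = λ·(20 - 17) - 0 ≡ 40. → (17, 40)
6P: (17, 40) + (54, 51). λ = (51 - 40)/(54 - 17) ≡ 11/37 mod 71. 37⁻¹ ≡ 48 (mod 71), so λ ≡ 31.
  x = λ² - 17 - 54 = 961 - 71 ≡ 38; y = λ·(17 - 38) - 40 ≡ 19. → (38, 19)
7P: (38, 19) + (54, 51). λ = (51 - 19)/(54 - 38) ≡ 32/16 mod 71. 16⁻¹ ≡ 40 (mod 71) since 16·40 = 640 ≡ 1, so λ ≡ 2.
  x = λ² - 38 - 54 = 4 - 92 ≡ 54; y = λ·(38 - 54) - 19 ≡ 20. → (54, 20)
8P: (54, 20) + (54, 51): same x and y₁ ≡ -y₂, so the sum is ∞.
8P = ∞, so the order is 8.

8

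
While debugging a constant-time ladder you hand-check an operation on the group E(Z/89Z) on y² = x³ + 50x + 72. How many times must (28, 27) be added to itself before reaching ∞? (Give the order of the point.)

2P: tangent at (28, 27): λ = (3·28² + 50)/(2·27) ≡ 88/54. 54⁻¹ ≡ 61 (mod 89) since 54·61 = 3294 ≡ 1, so λ ≡ 88·61 ≡ 28.
  x = λ² - 28 - 28 = 784 - 56 ≡ 16; y = λ·(28 - 16) - 27 ≡ 42. → (16, 42)
3P: (16, 42) + (28, 27). λ = (27 - 42)/(28 - 16) ≡ 74/12 mod 89. 12⁻¹ ≡ 52 (mod 89) since 12·52 = 624 ≡ 1, so λ ≡ 21.
  x = λ² - 16 - 28 = 441 - 44 ≡ 41; y = λ·(16 - 41) - 42 ≡ 56. → (41, 56)
4P: (41, 56) + (28, 27). λ = (27 - 56)/(28 - 41) ≡ 60/76 mod 89. 76⁻¹ ≡ 41 (mod 89) since 76·41 = 3116 ≡ 1, so λ ≡ 57.
  x = λ² - 41 - 28 = 3249 - 69 ≡ 65; y = λ·(41 - 65) - 56 ≡ 0. → (65, 0)
5P: (65, 0) + (28, 27). λ = (27 - 0)/(28 - 65) ≡ 27/52 mod 89. 52⁻¹ ≡ 12 (mod 89) since 52·12 = 624 ≡ 1, so λ ≡ 57.
  x = λ² - 65 - 28 = 3249 - 93 ≡ 41; y = λ·(65 - 41) - 0 ≡ 33. → (41, 33)
6P: (41, 33) + (28, 27). λ = (27 - 33)/(28 - 41) ≡ 83/76 mod 89. 76⁻¹ ≡ 41 (mod 89), so λ ≡ 21.
  x = λ² - 41 - 28 = 441 - 69 ≡ 16; y = λ·(41 - 16) - 33 ≡ 47. → (16, 47)
7P: (16, 47) + (28, 27). λ = (27 - 47)/(28 - 16) ≡ 69/12 mod 89. 12⁻¹ ≡ 52 (mod 89) since 12·52 = 624 ≡ 1, so λ ≡ 28.
  x = λ² - 16 - 28 = 784 - 44 ≡ 28; y = λ·(16 - 28) - 47 ≡ 62. → (28, 62)
8P: (28, 62) + (28, 27): same x and y₁ ≡ -y₂, so the sum is ∞.
8P = ∞, so the order is 8.

8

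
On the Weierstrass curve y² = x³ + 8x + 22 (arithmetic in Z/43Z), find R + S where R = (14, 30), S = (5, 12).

(14, 30) + (5, 12). λ = (12 - 30)/(5 - 14) ≡ 25/34 mod 43. 34⁻¹ ≡ 19 (mod 43), so λ ≡ 2.
  x = λ² - 14 - 5 = 4 - 19 ≡ 28; y = λ·(14 - 28) - 30 ≡ 28. → (28, 28)

(28, 28)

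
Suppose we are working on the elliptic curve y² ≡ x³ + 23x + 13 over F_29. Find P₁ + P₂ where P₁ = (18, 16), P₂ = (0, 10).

(24, 11)

(18, 16) + (0, 10). λ = (10 - 16)/(0 - 18) ≡ 23/11 mod 29. 11⁻¹ ≡ 8 (mod 29), so λ ≡ 10.
  x = λ² - 18 - 0 = 100 - 18 ≡ 24; y = λ·(18 - 24) - 16 ≡ 11. → (24, 11)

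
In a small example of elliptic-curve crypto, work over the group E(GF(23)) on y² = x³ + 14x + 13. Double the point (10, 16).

tangent at (10, 16): λ = (3·10² + 14)/(2·16) ≡ 15/9. 9⁻¹ ≡ 18 (mod 23), so λ ≡ 15·18 ≡ 17.
  x = λ² - 10 - 10 = 289 - 20 ≡ 16; y = λ·(10 - 16) - 16 ≡ 20. → (16, 20)

(16, 20)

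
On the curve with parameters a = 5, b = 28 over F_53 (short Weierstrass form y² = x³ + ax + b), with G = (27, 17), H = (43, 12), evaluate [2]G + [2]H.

First 2G:
Repeated addition: build up to 2G.
2G: tangent at (27, 17): λ = (3·27² + 5)/(2·17) ≡ 19/34. 34⁻¹ ≡ 39 (mod 53) since 34·39 = 1326 ≡ 1, so λ ≡ 19·39 ≡ 52.
  x = λ² - 27 - 27 = 2704 - 54 ≡ 0; y = λ·(27 - 0) - 17 ≡ 9. → (0, 9)
2G = (0, 9).
Next 2H:
Repeated addition: build up to 2H.
2H: tangent at (43, 12): λ = (3·43² + 5)/(2·12) ≡ 40/24. 24⁻¹ ≡ 42 (mod 53) since 24·42 = 1008 ≡ 1, so λ ≡ 40·42 ≡ 37.
  x = λ² - 43 - 43 = 1369 - 86 ≡ 11; y = λ·(43 - 11) - 12 ≡ 6. → (11, 6)
2H = (11, 6).
Finally 2G + 2H:
(0, 9) + (11, 6). λ = (6 - 9)/(11 - 0) ≡ 50/11 mod 53. 11⁻¹ ≡ 29 (mod 53), so λ ≡ 19.
  x = λ² - 0 - 11 = 361 - 11 ≡ 32; y = λ·(0 - 32) - 9 ≡ 19. → (32, 19)

(32, 19)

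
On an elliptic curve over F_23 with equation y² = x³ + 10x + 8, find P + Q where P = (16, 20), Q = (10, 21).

(13, 14)

(16, 20) + (10, 21). λ = (21 - 20)/(10 - 16) ≡ 1/17 mod 23. 17⁻¹ ≡ 19 (mod 23), so λ ≡ 19.
  x = λ² - 16 - 10 = 361 - 26 ≡ 13; y = λ·(16 - 13) - 20 ≡ 14. → (13, 14)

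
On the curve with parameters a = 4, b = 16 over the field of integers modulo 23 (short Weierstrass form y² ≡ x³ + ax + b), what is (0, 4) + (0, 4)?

(6, 16)

tangent at (0, 4): λ = (3·0² + 4)/(2·4) ≡ 4/8. 8⁻¹ ≡ 3 (mod 23), so λ ≡ 4·3 ≡ 12.
  x = λ² - 0 - 0 = 144 - 0 ≡ 6; y = λ·(0 - 6) - 4 ≡ 16. → (6, 16)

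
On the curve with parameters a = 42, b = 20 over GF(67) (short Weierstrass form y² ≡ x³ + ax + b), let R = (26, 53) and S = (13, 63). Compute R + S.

(26, 53) + (13, 63). λ = (63 - 53)/(13 - 26) ≡ 10/54 mod 67. 54⁻¹ ≡ 36 (mod 67), so λ ≡ 25.
  x = λ² - 26 - 13 = 625 - 39 ≡ 50; y = λ·(26 - 50) - 53 ≡ 17. → (50, 17)

(50, 17)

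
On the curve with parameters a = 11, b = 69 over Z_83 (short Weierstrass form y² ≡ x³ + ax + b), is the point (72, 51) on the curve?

yes

y² = 51² ≡ 28; x³ + 11x + 69 = 374109 ≡ 28 (mod 83). 28 = 28.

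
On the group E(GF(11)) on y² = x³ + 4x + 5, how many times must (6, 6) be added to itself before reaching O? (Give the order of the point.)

2P: tangent at (6, 6): λ = (3·6² + 4)/(2·6) ≡ 2/1. 1⁻¹ ≡ 1 (mod 11) since 1·1 = 1 ≡ 1, so λ ≡ 2·1 ≡ 2.
  x = λ² - 6 - 6 = 4 - 12 ≡ 3; y = λ·(6 - 3) - 6 ≡ 0. → (3, 0)
3P: (3, 0) + (6, 6). λ = (6 - 0)/(6 - 3) ≡ 6/3 mod 11. 3⁻¹ ≡ 4 (mod 11), so λ ≡ 2.
  x = λ² - 3 - 6 = 4 - 9 ≡ 6; y = λ·(3 - 6) - 0 ≡ 5. → (6, 5)
4P: (6, 5) + (6, 6): same x and y₁ ≡ -y₂, so the sum is O.
4P = O, so the order is 4.

4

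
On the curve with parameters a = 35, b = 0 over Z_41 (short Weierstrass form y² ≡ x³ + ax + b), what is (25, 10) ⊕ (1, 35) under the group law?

(25, 10) + (1, 35). λ = (35 - 10)/(1 - 25) ≡ 25/17 mod 41. 17⁻¹ ≡ 29 (mod 41) since 17·29 = 493 ≡ 1, so λ ≡ 28.
  x = λ² - 25 - 1 = 784 - 26 ≡ 20; y = λ·(25 - 20) - 10 ≡ 7. → (20, 7)

(20, 7)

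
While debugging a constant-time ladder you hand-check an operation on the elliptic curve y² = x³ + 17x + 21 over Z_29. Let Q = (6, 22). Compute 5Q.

(14, 25)

Double-and-add on 5 = (101)₂. Start with Q = (6, 22) for the leading 1-bit.
double: tangent at (6, 22): λ = (3·6² + 17)/(2·22) ≡ 9/15. 15⁻¹ ≡ 2 (mod 29), so λ ≡ 9·2 ≡ 18.
  x = λ² - 6 - 6 = 324 - 12 ≡ 22; y = λ·(6 - 22) - 22 ≡ 9. → (22, 9)
double: tangent at (22, 9): λ = (3·22² + 17)/(2·9) ≡ 19/18. 18⁻¹ ≡ 21 (mod 29) since 18·21 = 378 ≡ 1, so λ ≡ 19·21 ≡ 22.
  x = λ² - 22 - 22 = 484 - 44 ≡ 5; y = λ·(22 - 5) - 9 ≡ 17. → (5, 17)
add Q: (5, 17) + (6, 22). λ = (22 - 17)/(6 - 5) ≡ 5/1 mod 29. 1⁻¹ ≡ 1 (mod 29) since 1·1 = 1 ≡ 1, so λ ≡ 5.
  x = λ² - 5 - 6 = 25 - 11 ≡ 14; y = λ·(5 - 14) - 17 ≡ 25. → (14, 25)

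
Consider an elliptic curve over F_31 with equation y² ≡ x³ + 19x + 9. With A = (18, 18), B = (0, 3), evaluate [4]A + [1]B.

First 4A:
Repeated addition: build up to 4A.
2A: tangent at (18, 18): λ = (3·18² + 19)/(2·18) ≡ 30/5. 5⁻¹ ≡ 25 (mod 31), so λ ≡ 30·25 ≡ 6.
  x = λ² - 18 - 18 = 36 - 36 ≡ 0; y = λ·(18 - 0) - 18 ≡ 28. → (0, 28)
3A: (0, 28) + (18, 18). λ = (18 - 28)/(18 - 0) ≡ 21/18 mod 31. 18⁻¹ ≡ 19 (mod 31), so λ ≡ 27.
  x = λ² - 0 - 18 = 729 - 18 ≡ 29; y = λ·(0 - 29) - 28 ≡ 26. → (29, 26)
4A: (29, 26) + (18, 18). λ = (18 - 26)/(18 - 29) ≡ 23/20 mod 31. 20⁻¹ ≡ 14 (mod 31) since 20·14 = 280 ≡ 1, so λ ≡ 12.
  x = λ² - 29 - 18 = 144 - 47 ≡ 4; y = λ·(29 - 4) - 26 ≡ 26. → (4, 26)
4A = (4, 26).
Finally 4A + B:
(4, 26) + (0, 3). λ = (3 - 26)/(0 - 4) ≡ 8/27 mod 31. 27⁻¹ ≡ 23 (mod 31), so λ ≡ 29.
  x = λ² - 4 - 0 = 841 - 4 ≡ 0; y = λ·(4 - 0) - 26 ≡ 28. → (0, 28)

(0, 28)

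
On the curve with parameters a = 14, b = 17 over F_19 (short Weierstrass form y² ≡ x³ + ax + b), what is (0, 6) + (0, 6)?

tangent at (0, 6): λ = (3·0² + 14)/(2·6) ≡ 14/12. 12⁻¹ ≡ 8 (mod 19) since 12·8 = 96 ≡ 1, so λ ≡ 14·8 ≡ 17.
  x = λ² - 0 - 0 = 289 - 0 ≡ 4; y = λ·(0 - 4) - 6 ≡ 2. → (4, 2)

(4, 2)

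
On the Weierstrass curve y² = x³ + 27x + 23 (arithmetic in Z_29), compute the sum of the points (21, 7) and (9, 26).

(15, 27)

(21, 7) + (9, 26). λ = (26 - 7)/(9 - 21) ≡ 19/17 mod 29. 17⁻¹ ≡ 12 (mod 29), so λ ≡ 25.
  x = λ² - 21 - 9 = 625 - 30 ≡ 15; y = λ·(21 - 15) - 7 ≡ 27. → (15, 27)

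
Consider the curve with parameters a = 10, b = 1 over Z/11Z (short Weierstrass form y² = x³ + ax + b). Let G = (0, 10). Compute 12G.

Double-and-add on 12 = (1100)₂. Start with G = (0, 10) for the leading 1-bit.
double: tangent at (0, 10): λ = (3·0² + 10)/(2·10) ≡ 10/9. 9⁻¹ ≡ 5 (mod 11), so λ ≡ 10·5 ≡ 6.
  x = λ² - 0 - 0 = 36 - 0 ≡ 3; y = λ·(0 - 3) - 10 ≡ 5. → (3, 5)
add G: (3, 5) + (0, 10). λ = (10 - 5)/(0 - 3) ≡ 5/8 mod 11. 8⁻¹ ≡ 7 (mod 11), so λ ≡ 2.
  x = λ² - 3 - 0 = 4 - 3 ≡ 1; y = λ·(3 - 1) - 5 ≡ 10. → (1, 10)
double: tangent at (1, 10): λ = (3·1² + 10)/(2·10) ≡ 2/9. 9⁻¹ ≡ 5 (mod 11), so λ ≡ 2·5 ≡ 10.
  x = λ² - 1 - 1 = 100 - 2 ≡ 10; y = λ·(1 - 10) - 10 ≡ 10. → (10, 10)
double: tangent at (10, 10): λ = (3·10² + 10)/(2·10) ≡ 2/9. 9⁻¹ ≡ 5 (mod 11), so λ ≡ 2·5 ≡ 10.
  x = λ² - 10 - 10 = 100 - 20 ≡ 3; y = λ·(10 - 3) - 10 ≡ 5. → (3, 5)

(3, 5)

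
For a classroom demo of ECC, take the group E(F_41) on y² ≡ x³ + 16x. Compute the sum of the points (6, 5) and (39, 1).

(6, 5) + (39, 1). λ = (1 - 5)/(39 - 6) ≡ 37/33 mod 41. 33⁻¹ ≡ 5 (mod 41) since 33·5 = 165 ≡ 1, so λ ≡ 21.
  x = λ² - 6 - 39 = 441 - 45 ≡ 27; y = λ·(6 - 27) - 5 ≡ 5. → (27, 5)

(27, 5)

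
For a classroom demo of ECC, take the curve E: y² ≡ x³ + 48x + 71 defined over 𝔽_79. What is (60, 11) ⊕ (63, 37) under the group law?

(75, 17)

(60, 11) + (63, 37). λ = (37 - 11)/(63 - 60) ≡ 26/3 mod 79. 3⁻¹ ≡ 53 (mod 79) since 3·53 = 159 ≡ 1, so λ ≡ 35.
  x = λ² - 60 - 63 = 1225 - 123 ≡ 75; y = λ·(60 - 75) - 11 ≡ 17. → (75, 17)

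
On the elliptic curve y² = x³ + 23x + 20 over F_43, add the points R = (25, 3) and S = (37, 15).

(25, 3) + (37, 15). λ = (15 - 3)/(37 - 25) ≡ 12/12 mod 43. 12⁻¹ ≡ 18 (mod 43), so λ ≡ 1.
  x = λ² - 25 - 37 = 1 - 62 ≡ 25; y = λ·(25 - 25) - 3 ≡ 40. → (25, 40)

(25, 40)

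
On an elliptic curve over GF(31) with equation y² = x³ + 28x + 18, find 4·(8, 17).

Write Q = (8, 17).
Repeated addition: build up to 4Q.
2Q: tangent at (8, 17): λ = (3·8² + 28)/(2·17) ≡ 3/3. 3⁻¹ ≡ 21 (mod 31) since 3·21 = 63 ≡ 1, so λ ≡ 3·21 ≡ 1.
  x = λ² - 8 - 8 = 1 - 16 ≡ 16; y = λ·(8 - 16) - 17 ≡ 6. → (16, 6)
3Q: (16, 6) + (8, 17). λ = (17 - 6)/(8 - 16) ≡ 11/23 mod 31. 23⁻¹ ≡ 27 (mod 31), so λ ≡ 18.
  x = λ² - 16 - 8 = 324 - 24 ≡ 21; y = λ·(16 - 21) - 6 ≡ 28. → (21, 28)
4Q: (21, 28) + (8, 17). λ = (17 - 28)/(8 - 21) ≡ 20/18 mod 31. 18⁻¹ ≡ 19 (mod 31) since 18·19 = 342 ≡ 1, so λ ≡ 8.
  x = λ² - 21 - 8 = 64 - 29 ≡ 4; y = λ·(21 - 4) - 28 ≡ 15. → (4, 15)

(4, 15)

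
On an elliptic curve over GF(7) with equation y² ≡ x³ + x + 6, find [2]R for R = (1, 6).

(2, 3)

tangent at (1, 6): λ = (3·1² + 1)/(2·6) ≡ 4/5. 5⁻¹ ≡ 3 (mod 7) since 5·3 = 15 ≡ 1, so λ ≡ 4·3 ≡ 5.
  x = λ² - 1 - 1 = 25 - 2 ≡ 2; y = λ·(1 - 2) - 6 ≡ 3. → (2, 3)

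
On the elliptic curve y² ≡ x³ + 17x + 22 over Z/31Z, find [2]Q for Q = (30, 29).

(27, 18)

tangent at (30, 29): λ = (3·30² + 17)/(2·29) ≡ 20/27. 27⁻¹ ≡ 23 (mod 31), so λ ≡ 20·23 ≡ 26.
  x = λ² - 30 - 30 = 676 - 60 ≡ 27; y = λ·(30 - 27) - 29 ≡ 18. → (27, 18)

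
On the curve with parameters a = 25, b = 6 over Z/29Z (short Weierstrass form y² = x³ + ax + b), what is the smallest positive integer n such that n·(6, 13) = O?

11

2P: tangent at (6, 13): λ = (3·6² + 25)/(2·13) ≡ 17/26. 26⁻¹ ≡ 19 (mod 29), so λ ≡ 17·19 ≡ 4.
  x = λ² - 6 - 6 = 16 - 12 ≡ 4; y = λ·(6 - 4) - 13 ≡ 24. → (4, 24)
3P: (4, 24) + (6, 13). λ = (13 - 24)/(6 - 4) ≡ 18/2 mod 29. 2⁻¹ ≡ 15 (mod 29), so λ ≡ 9.
  x = λ² - 4 - 6 = 81 - 10 ≡ 13; y = λ·(4 - 13) - 24 ≡ 11. → (13, 11)
4P: (13, 11) + (6, 13). λ = (13 - 11)/(6 - 13) ≡ 2/22 mod 29. 22⁻¹ ≡ 4 (mod 29), so λ ≡ 8.
  x = λ² - 13 - 6 = 64 - 19 ≡ 16; y = λ·(13 - 16) - 11 ≡ 23. → (16, 23)
5P: (16, 23) + (6, 13). λ = (13 - 23)/(6 - 16) ≡ 19/19 mod 29. 19⁻¹ ≡ 26 (mod 29), so λ ≡ 1.
  x = λ² - 16 - 6 = 1 - 22 ≡ 8; y = λ·(16 - 8) - 23 ≡ 14. → (8, 14)
6P: (8, 14) + (6, 13). λ = (13 - 14)/(6 - 8) ≡ 28/27 mod 29. 27⁻¹ ≡ 14 (mod 29), so λ ≡ 15.
  x = λ² - 8 - 6 = 225 - 14 ≡ 8; y = λ·(8 - 8) - 14 ≡ 15. → (8, 15)
7P: (8, 15) + (6, 13). λ = (13 - 15)/(6 - 8) ≡ 27/27 mod 29. 27⁻¹ ≡ 14 (mod 29) since 27·14 = 378 ≡ 1, so λ ≡ 1.
  x = λ² - 8 - 6 = 1 - 14 ≡ 16; y = λ·(8 - 16) - 15 ≡ 6. → (16, 6)
8P: (16, 6) + (6, 13). λ = (13 - 6)/(6 - 16) ≡ 7/19 mod 29. 19⁻¹ ≡ 26 (mod 29) since 19·26 = 494 ≡ 1, so λ ≡ 8.
  x = λ² - 16 - 6 = 64 - 22 ≡ 13; y = λ·(16 - 13) - 6 ≡ 18. → (13, 18)
9P: (13, 18) + (6, 13). λ = (13 - 18)/(6 - 13) ≡ 24/22 mod 29. 22⁻¹ ≡ 4 (mod 29) since 22·4 = 88 ≡ 1, so λ ≡ 9.
  x = λ² - 13 - 6 = 81 - 19 ≡ 4; y = λ·(13 - 4) - 18 ≡ 5. → (4, 5)
10P: (4, 5) + (6, 13). λ = (13 - 5)/(6 - 4) ≡ 8/2 mod 29. 2⁻¹ ≡ 15 (mod 29) since 2·15 = 30 ≡ 1, so λ ≡ 4.
  x = λ² - 4 - 6 = 16 - 10 ≡ 6; y = λ·(4 - 6) - 5 ≡ 16. → (6, 16)
11P: (6, 16) + (6, 13): same x and y₁ ≡ -y₂, so the sum is O.
11P = O, so the order is 11.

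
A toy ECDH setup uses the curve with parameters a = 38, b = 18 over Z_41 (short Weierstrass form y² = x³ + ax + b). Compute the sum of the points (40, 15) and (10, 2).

(40, 15) + (10, 2). λ = (2 - 15)/(10 - 40) ≡ 28/11 mod 41. 11⁻¹ ≡ 15 (mod 41) since 11·15 = 165 ≡ 1, so λ ≡ 10.
  x = λ² - 40 - 10 = 100 - 50 ≡ 9; y = λ·(40 - 9) - 15 ≡ 8. → (9, 8)

(9, 8)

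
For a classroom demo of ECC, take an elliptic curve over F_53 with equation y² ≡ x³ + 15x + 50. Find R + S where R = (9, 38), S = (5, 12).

(9, 38) + (5, 12). λ = (12 - 38)/(5 - 9) ≡ 27/49 mod 53. 49⁻¹ ≡ 13 (mod 53) since 49·13 = 637 ≡ 1, so λ ≡ 33.
  x = λ² - 9 - 5 = 1089 - 14 ≡ 15; y = λ·(9 - 15) - 38 ≡ 29. → (15, 29)

(15, 29)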